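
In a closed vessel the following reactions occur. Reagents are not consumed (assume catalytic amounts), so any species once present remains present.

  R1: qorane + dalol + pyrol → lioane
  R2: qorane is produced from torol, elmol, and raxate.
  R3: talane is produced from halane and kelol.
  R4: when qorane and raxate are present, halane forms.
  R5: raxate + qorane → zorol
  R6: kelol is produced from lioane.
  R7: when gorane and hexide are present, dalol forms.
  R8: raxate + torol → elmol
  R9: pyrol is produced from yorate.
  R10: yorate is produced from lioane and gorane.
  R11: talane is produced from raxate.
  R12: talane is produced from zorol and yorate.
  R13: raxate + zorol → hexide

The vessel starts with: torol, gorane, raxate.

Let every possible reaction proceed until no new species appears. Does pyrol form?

No

pyrol would need yorate (R9), but yorate never forms.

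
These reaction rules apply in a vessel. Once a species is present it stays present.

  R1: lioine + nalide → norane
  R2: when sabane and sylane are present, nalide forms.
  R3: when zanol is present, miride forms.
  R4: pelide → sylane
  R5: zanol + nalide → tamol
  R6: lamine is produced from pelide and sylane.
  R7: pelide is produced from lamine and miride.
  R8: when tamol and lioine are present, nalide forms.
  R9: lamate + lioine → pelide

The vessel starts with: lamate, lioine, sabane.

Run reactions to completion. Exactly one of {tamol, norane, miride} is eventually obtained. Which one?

lamate and lioine present → pelide forms (R9).
pelide present → sylane forms (R4).
sabane and sylane present → nalide forms (R2).
lioine and nalide present → norane forms (R1).
miride would need zanol (R3), but zanol never forms. tamol would need zanol and nalide (R5), but zanol never forms.

norane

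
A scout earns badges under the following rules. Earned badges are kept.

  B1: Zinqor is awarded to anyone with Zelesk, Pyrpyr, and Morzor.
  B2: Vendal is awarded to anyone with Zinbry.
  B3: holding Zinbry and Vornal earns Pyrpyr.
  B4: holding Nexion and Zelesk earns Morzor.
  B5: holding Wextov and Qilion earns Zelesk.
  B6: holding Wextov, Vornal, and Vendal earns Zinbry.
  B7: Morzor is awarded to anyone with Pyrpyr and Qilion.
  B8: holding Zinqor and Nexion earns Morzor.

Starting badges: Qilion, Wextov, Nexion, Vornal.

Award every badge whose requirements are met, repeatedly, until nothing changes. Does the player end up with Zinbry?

No

Zinbry would need Wextov, Vornal, and Vendal (B6), but Vendal is never earned.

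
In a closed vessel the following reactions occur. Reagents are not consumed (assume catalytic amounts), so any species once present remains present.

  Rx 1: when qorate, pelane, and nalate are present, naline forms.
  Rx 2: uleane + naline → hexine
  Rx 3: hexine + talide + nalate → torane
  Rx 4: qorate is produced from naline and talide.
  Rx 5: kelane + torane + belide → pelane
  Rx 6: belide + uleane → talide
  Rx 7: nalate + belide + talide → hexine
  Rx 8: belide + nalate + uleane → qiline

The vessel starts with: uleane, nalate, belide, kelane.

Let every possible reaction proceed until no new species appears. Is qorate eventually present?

No

qorate would need naline and talide (Rx 4), but naline never forms.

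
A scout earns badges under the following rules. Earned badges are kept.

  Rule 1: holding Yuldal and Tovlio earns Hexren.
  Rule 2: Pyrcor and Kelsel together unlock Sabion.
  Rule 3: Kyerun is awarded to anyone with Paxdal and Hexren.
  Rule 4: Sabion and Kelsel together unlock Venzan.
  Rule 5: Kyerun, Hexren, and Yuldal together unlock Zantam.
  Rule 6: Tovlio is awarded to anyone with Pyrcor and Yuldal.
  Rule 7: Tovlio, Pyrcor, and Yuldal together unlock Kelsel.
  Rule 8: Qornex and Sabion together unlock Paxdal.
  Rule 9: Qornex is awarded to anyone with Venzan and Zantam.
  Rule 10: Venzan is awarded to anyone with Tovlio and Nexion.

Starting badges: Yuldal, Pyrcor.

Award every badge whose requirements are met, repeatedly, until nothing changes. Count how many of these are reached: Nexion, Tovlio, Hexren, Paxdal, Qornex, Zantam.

2

With Pyrcor and Yuldal, Tovlio is earned (Rule 6).
With Yuldal and Tovlio, Hexren is earned (Rule 1).
No rule produces Nexion, and it is not given.
Tovlio: reached.
Hexren: reached.
Paxdal would need Qornex and Sabion (Rule 8), but Qornex is never earned.
Qornex would need Venzan and Zantam (Rule 9), but Zantam is never earned.
Zantam would need Kyerun, Hexren, and Yuldal (Rule 5), but Kyerun is never earned.
Reached: Tovlio and Hexren — 2 of the 6.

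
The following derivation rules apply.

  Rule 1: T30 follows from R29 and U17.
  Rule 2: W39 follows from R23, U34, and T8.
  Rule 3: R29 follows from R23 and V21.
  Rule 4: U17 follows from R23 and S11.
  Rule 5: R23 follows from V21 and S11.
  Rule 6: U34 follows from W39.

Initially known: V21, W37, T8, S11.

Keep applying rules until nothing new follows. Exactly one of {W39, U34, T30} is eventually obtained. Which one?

V21 and S11 hold, so R23 follows (Rule 5).
R23 and V21 hold, so R29 follows (Rule 3).
R23 and S11 hold, so U17 follows (Rule 4).
R29 and U17 hold, so T30 follows (Rule 1).
U34 would need W39 (Rule 6), but W39 is never established. W39 would need R23, U34, and T8 (Rule 2), but U34 is never established.

T30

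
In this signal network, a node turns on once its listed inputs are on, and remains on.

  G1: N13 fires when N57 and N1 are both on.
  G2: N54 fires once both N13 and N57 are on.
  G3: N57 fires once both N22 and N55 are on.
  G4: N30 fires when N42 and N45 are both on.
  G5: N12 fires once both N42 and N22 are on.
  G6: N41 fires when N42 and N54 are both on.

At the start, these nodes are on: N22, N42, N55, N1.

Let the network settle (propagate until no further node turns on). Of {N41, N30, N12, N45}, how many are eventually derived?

2

G5: N42 and N22 on → N12 on.
N22 and N55 are on, so N57 fires (G3).
G1: N57 and N1 on → N13 on.
G2: N13 and N57 on → N54 on.
G6: N42 and N54 on → N41 on.
N41: reached.
N30 would need N42 and N45 (G4), but N45 never turns on.
N12: reached.
No rule produces N45, and it is not given.
Reached: N41 and N12 — 2 of the 4.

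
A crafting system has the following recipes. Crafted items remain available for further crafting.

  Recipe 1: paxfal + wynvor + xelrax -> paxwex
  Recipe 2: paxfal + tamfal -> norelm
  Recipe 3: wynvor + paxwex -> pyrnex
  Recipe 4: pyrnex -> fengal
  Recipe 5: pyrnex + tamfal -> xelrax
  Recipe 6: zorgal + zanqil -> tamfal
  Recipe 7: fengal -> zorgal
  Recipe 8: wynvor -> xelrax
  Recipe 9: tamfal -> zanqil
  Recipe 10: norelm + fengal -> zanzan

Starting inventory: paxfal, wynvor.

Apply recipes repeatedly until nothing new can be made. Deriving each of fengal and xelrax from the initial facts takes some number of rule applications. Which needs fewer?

xelrax

xelrax: Using Recipe 8, wynvor makes xelrax. [1 rule application]
fengal: wynvor -> xelrax (Recipe 8). paxfal + wynvor + xelrax -> paxwex (Recipe 1). Using Recipe 3, wynvor and paxwex make pyrnex. Using Recipe 4, pyrnex makes fengal. [4 rule applications]
xelrax needs fewer.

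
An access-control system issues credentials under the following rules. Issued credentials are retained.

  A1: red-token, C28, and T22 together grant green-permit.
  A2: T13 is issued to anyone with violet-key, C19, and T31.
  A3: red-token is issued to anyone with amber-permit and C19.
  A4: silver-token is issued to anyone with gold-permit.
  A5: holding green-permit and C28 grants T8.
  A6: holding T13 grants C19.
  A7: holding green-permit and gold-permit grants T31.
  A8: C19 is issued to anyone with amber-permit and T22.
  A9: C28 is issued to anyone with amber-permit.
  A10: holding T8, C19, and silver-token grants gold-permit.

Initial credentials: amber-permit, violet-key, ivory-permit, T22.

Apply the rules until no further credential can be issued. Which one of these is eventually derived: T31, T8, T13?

T8

Holding amber-permit grants C28 (A9).
Holding amber-permit and T22 grants C19 (A8).
Holding amber-permit and C19 grants red-token (A3).
Holding red-token, C28, and T22 grants green-permit (A1).
Holding green-permit and C28 grants T8 (A5).
T13 would need violet-key, C19, and T31 (A2), but T31 is never granted. T31 would need green-permit and gold-permit (A7), but gold-permit is never granted.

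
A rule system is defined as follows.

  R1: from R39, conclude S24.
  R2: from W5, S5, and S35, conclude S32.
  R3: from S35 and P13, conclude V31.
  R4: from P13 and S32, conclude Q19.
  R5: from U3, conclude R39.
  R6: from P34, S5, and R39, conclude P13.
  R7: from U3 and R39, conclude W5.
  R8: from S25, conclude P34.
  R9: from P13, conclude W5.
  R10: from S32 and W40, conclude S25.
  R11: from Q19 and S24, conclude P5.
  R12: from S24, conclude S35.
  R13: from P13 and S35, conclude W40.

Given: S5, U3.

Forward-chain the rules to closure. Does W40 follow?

No

W40 would need P13 and S35 (R13), but P13 is never established.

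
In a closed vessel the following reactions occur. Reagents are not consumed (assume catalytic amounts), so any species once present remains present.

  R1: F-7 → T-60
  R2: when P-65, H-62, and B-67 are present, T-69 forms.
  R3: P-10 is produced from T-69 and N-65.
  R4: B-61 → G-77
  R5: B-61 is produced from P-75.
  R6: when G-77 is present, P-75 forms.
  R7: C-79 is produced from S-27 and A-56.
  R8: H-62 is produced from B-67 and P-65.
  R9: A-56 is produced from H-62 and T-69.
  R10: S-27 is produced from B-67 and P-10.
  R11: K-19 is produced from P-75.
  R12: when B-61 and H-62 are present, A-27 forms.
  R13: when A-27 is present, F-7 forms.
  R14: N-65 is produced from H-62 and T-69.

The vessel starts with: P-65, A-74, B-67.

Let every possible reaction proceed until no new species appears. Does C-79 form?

Yes

B-67 and P-65 present → H-62 forms (R8).
P-65, H-62, and B-67 present → T-69 forms (R2).
H-62 and T-69 present → A-56 forms (R9).
H-62 and T-69 present → N-65 forms (R14).
T-69 and N-65 present → P-10 forms (R3).
B-67 and P-10 present → S-27 forms (R10).
S-27 and A-56 present → C-79 forms (R7).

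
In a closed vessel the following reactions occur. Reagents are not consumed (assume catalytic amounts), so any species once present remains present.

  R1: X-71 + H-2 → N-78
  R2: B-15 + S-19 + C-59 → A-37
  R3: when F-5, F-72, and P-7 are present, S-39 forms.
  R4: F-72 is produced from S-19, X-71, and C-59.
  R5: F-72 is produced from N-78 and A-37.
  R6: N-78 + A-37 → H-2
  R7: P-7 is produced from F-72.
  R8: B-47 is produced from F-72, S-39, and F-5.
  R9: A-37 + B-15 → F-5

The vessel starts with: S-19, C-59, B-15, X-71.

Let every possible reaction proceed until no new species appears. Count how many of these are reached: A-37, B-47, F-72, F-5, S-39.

5

S-19, X-71, and C-59 present → F-72 forms (R4).
B-15, S-19, and C-59 present → A-37 forms (R2).
A-37 and B-15 present → F-5 forms (R9).
F-72 present → P-7 forms (R7).
F-5, F-72, and P-7 present → S-39 forms (R3).
F-72, S-39, and F-5 present → B-47 forms (R8).
A-37: reached.
B-47: reached.
F-72: reached.
F-5: reached.
S-39: reached.
All 5 are reached.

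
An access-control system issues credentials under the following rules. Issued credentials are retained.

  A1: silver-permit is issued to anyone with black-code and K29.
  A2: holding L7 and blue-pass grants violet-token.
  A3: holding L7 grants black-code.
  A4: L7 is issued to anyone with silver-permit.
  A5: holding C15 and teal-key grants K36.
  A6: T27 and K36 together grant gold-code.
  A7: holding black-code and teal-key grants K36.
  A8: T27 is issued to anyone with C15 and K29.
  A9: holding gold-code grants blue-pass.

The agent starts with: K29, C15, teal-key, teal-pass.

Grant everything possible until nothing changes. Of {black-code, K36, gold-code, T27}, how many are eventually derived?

Holding C15 and teal-key grants K36 (A5).
Holding C15 and K29 grants T27 (A8).
Holding T27 and K36 grants gold-code (A6).
black-code would need L7 (A3), but L7 is never granted.
K36: reached.
gold-code: reached.
T27: reached.
Reached: K36, gold-code, and T27 — 3 of the 4.

3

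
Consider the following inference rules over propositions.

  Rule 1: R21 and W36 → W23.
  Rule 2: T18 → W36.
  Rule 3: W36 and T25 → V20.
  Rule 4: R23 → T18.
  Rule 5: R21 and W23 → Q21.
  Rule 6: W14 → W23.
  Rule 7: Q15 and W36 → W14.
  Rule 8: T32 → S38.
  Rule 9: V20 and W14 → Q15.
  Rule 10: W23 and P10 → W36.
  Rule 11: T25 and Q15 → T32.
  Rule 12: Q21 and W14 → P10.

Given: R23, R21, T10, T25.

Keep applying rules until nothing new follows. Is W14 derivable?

No

W14 would need Q15 and W36 (Rule 7), but Q15 is never established.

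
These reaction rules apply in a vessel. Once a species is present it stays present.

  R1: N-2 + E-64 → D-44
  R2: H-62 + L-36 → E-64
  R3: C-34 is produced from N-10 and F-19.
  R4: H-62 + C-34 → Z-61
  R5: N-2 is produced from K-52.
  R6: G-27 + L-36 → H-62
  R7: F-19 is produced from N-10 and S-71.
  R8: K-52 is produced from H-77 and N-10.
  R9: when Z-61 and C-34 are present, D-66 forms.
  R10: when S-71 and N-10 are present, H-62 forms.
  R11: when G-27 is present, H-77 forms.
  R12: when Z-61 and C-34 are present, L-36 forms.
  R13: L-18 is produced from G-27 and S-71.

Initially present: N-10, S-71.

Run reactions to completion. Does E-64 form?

Yes

N-10 and S-71 present → F-19 forms (R7).
S-71 and N-10 present → H-62 forms (R10).
N-10 and F-19 present → C-34 forms (R3).
H-62 and C-34 present → Z-61 forms (R4).
Z-61 and C-34 present → L-36 forms (R12).
H-62 and L-36 present → E-64 forms (R2).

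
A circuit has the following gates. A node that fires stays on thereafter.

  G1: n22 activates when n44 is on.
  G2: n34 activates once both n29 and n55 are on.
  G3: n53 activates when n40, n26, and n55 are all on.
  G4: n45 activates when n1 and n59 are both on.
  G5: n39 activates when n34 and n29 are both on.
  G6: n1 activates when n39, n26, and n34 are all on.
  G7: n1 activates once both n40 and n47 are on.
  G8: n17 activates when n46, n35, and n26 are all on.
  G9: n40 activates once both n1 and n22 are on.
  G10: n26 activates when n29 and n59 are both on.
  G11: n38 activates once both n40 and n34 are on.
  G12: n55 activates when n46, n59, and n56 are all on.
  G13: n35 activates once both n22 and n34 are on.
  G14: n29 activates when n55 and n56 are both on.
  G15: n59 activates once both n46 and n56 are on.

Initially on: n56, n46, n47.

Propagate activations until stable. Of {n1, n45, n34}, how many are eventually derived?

3

G15: n46 and n56 on → n59 on.
n46, n59, and n56 are on, so n55 activates (G12).
G14: n55 and n56 on → n29 on.
n29 and n59 are on, so n26 activates (G10).
n29 and n55 are on, so n34 activates (G2).
n34 and n29 are on, so n39 activates (G5).
G6: n39, n26, and n34 on → n1 on.
n1 and n59 are on, so n45 activates (G4).
n1: reached.
n45: reached.
n34: reached.
All 3 are reached.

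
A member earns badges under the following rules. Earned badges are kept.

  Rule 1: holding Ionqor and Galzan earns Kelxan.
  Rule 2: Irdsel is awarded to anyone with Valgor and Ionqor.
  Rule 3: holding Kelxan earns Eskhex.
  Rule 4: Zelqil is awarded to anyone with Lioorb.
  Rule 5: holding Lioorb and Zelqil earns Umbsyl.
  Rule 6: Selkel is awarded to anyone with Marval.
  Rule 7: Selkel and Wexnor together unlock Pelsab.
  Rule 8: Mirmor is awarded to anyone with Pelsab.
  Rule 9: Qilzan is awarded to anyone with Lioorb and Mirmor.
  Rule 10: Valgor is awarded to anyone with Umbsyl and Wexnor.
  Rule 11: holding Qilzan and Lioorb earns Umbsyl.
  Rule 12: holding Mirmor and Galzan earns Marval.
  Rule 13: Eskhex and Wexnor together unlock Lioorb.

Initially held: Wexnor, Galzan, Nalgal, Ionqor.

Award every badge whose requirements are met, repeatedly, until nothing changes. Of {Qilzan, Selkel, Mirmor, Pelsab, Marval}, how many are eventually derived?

Qilzan would need Lioorb and Mirmor (Rule 9), but Mirmor is never earned.
Selkel would need Marval (Rule 6), but Marval is never earned.
Mirmor would need Pelsab (Rule 8), but Pelsab is never earned.
Pelsab would need Selkel and Wexnor (Rule 7), but Selkel is never earned.
Marval would need Mirmor and Galzan (Rule 12), but Mirmor is never earned.
None of the 5 are reached.

0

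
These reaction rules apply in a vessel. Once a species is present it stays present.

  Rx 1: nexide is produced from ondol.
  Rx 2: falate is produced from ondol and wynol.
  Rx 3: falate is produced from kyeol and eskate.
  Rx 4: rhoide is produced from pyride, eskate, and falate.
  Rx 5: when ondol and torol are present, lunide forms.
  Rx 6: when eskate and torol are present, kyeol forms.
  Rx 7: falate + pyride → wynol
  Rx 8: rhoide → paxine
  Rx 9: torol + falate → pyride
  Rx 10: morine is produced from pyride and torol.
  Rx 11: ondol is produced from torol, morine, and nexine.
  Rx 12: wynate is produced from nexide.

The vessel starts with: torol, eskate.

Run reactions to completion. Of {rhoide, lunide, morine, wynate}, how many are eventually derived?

2

eskate and torol present → kyeol forms (Rx 6).
kyeol and eskate present → falate forms (Rx 3).
torol and falate present → pyride forms (Rx 9).
pyride, eskate, and falate present → rhoide forms (Rx 4).
pyride and torol present → morine forms (Rx 10).
rhoide: reached.
lunide would need ondol and torol (Rx 5), but ondol never forms.
morine: reached.
wynate would need nexide (Rx 12), but nexide never forms.
Reached: rhoide and morine — 2 of the 4.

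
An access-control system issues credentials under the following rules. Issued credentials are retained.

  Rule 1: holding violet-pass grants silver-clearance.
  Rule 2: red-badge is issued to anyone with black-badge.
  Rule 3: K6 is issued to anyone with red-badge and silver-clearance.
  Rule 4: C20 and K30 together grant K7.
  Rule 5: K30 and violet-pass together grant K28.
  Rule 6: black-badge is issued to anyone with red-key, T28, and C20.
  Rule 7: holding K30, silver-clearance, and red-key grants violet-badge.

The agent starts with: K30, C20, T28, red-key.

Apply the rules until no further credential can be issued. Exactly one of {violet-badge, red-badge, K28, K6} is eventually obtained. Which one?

Holding red-key, T28, and C20 grants black-badge (Rule 6).
Holding black-badge grants red-badge (Rule 2).
K28 would need K30 and violet-pass (Rule 5), but violet-pass is never granted. violet-badge would need K30, silver-clearance, and red-key (Rule 7), but silver-clearance is never granted. K6 would need red-badge and silver-clearance (Rule 3), but silver-clearance is never granted.

red-badge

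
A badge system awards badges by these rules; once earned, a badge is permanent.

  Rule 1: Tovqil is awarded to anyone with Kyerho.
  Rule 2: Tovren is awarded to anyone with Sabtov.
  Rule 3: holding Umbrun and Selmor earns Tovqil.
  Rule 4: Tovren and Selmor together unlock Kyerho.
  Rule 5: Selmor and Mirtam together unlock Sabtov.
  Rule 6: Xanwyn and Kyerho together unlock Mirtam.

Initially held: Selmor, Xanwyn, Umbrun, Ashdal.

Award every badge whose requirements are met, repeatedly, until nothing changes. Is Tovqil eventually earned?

With Umbrun and Selmor, Tovqil is earned (Rule 3).

Yes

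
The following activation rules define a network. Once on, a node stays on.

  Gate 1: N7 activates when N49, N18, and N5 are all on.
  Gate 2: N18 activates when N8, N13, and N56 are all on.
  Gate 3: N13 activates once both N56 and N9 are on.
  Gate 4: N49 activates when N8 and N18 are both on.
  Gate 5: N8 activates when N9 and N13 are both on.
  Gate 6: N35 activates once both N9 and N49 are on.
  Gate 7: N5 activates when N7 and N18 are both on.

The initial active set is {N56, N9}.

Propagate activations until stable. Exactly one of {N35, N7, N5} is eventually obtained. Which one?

N56 and N9 are on, so N13 activates (Gate 3).
N9 and N13 are on, so N8 activates (Gate 5).
N8, N13, and N56 are on, so N18 activates (Gate 2).
Gate 4: N8 and N18 on → N49 on.
Gate 6: N9 and N49 on → N35 on.
N5 would need N7 and N18 (Gate 7), but N7 never turns on. N7 would need N49, N18, and N5 (Gate 1), but N5 never turns on.

N35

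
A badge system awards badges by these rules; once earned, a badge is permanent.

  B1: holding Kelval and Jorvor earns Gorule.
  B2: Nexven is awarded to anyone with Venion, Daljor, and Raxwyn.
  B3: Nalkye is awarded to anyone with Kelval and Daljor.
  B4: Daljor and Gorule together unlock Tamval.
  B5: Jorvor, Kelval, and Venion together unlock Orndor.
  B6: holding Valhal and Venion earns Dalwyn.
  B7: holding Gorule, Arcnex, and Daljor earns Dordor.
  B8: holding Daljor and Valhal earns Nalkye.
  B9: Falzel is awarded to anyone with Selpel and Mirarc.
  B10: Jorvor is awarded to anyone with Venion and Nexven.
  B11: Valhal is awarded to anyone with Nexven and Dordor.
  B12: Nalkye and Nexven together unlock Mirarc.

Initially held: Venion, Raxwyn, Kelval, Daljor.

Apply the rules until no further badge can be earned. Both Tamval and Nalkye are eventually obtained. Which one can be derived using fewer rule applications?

Nalkye: With Kelval and Daljor, Nalkye is earned (B3). [1 rule application]
Tamval: With Venion, Daljor, and Raxwyn, Nexven is earned (B2). With Venion and Nexven, Jorvor is earned (B10). With Kelval and Jorvor, Gorule is earned (B1). With Daljor and Gorule, Tamval is earned (B4). [4 rule applications]
Nalkye needs fewer.

Nalkye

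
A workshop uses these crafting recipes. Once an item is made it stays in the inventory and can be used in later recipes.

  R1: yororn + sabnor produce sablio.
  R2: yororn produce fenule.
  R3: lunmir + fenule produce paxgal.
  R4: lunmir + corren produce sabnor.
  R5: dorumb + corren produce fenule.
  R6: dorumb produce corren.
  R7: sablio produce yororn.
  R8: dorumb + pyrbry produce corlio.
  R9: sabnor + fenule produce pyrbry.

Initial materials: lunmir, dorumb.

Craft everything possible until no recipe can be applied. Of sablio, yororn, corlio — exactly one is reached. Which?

dorumb → corren (R6).
Using R4, lunmir and corren make sabnor.
Using R5, dorumb and corren make fenule.
sabnor + fenule → pyrbry (R9).
Using R8, dorumb and pyrbry make corlio.
yororn would need sablio (R7), but sablio is never obtained. sablio would need yororn and sabnor (R1), but yororn is never obtained.

corlio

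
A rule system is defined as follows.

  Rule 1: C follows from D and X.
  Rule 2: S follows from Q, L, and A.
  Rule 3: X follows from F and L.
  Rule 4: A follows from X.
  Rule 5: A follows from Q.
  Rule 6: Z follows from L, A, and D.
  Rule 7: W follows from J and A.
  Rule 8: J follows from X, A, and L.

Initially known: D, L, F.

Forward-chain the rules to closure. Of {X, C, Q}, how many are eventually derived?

2

From F and L, Rule 3 gives X.
From D and X, Rule 1 gives C.
X: reached.
C: reached.
No rule produces Q, and it is not given.
Reached: X and C — 2 of the 3.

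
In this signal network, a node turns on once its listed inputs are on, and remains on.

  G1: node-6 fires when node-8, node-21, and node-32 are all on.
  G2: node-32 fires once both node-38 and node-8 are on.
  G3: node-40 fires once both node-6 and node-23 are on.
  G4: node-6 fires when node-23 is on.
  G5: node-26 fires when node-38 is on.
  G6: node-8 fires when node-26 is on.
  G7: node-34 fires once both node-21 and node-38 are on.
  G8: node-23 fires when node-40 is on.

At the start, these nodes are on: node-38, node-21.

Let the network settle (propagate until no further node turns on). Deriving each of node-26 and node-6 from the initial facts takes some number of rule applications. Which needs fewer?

node-26: G5: node-38 on → node-26 on. [1 rule application]
node-6: G5: node-38 on → node-26 on. node-26 is on, so node-8 fires (G6). G2: node-38 and node-8 on → node-32 on. node-8, node-21, and node-32 are on, so node-6 fires (G1). [4 rule applications]
node-26 needs fewer.

node-26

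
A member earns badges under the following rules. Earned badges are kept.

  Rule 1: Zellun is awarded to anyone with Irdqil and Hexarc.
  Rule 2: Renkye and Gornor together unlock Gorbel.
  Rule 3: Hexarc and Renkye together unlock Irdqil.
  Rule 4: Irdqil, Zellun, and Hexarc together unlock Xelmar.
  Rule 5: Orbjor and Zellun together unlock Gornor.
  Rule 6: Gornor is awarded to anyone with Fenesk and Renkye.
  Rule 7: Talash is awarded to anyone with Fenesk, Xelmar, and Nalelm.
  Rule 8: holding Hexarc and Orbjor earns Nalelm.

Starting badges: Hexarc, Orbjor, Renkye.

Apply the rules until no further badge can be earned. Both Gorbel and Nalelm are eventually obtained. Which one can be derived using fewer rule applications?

Nalelm

Nalelm: With Hexarc and Orbjor, Nalelm is earned (Rule 8). [1 rule application]
Gorbel: With Hexarc and Renkye, Irdqil is earned (Rule 3). With Irdqil and Hexarc, Zellun is earned (Rule 1). With Orbjor and Zellun, Gornor is earned (Rule 5). With Renkye and Gornor, Gorbel is earned (Rule 2). [4 rule applications]
Nalelm needs fewer.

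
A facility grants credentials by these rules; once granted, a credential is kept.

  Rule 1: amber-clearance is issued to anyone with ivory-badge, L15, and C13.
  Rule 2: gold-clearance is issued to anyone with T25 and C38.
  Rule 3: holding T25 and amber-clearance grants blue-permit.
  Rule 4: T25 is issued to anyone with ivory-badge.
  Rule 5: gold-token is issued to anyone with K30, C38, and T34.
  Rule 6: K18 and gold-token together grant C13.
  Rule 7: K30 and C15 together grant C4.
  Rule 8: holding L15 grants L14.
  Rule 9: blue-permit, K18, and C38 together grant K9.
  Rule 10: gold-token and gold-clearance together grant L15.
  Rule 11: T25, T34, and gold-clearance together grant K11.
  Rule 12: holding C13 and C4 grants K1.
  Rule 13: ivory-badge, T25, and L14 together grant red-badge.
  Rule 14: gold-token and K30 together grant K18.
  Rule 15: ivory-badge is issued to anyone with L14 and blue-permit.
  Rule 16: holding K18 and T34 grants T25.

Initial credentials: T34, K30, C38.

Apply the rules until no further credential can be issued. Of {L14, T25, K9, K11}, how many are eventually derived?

Holding K30, C38, and T34 grants gold-token (Rule 5).
Holding gold-token and K30 grants K18 (Rule 14).
Holding K18 and T34 grants T25 (Rule 16).
Holding T25 and C38 grants gold-clearance (Rule 2).
Holding gold-token and gold-clearance grants L15 (Rule 10).
Holding T25, T34, and gold-clearance grants K11 (Rule 11).
Holding L15 grants L14 (Rule 8).
L14: reached.
T25: reached.
K9 would need blue-permit, K18, and C38 (Rule 9), but blue-permit is never granted.
K11: reached.
Reached: L14, T25, and K11 — 3 of the 4.

3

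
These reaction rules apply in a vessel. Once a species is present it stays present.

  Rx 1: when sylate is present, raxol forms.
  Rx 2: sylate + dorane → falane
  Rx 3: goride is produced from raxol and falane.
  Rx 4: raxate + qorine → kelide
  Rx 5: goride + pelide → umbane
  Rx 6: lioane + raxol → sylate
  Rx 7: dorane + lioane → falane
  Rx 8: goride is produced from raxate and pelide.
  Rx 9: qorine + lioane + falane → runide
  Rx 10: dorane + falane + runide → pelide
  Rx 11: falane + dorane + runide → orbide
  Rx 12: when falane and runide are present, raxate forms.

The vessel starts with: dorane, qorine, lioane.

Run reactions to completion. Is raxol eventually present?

No

raxol would need sylate (Rx 1), but sylate never forms.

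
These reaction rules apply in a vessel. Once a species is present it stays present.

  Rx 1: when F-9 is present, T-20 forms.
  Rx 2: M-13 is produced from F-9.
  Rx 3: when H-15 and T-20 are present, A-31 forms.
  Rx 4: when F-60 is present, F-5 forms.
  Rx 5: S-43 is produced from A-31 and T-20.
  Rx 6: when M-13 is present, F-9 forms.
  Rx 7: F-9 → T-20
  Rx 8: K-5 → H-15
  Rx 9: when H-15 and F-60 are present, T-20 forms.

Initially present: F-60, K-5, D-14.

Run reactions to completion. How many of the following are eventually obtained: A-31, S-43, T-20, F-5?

4

F-60 present → F-5 forms (Rx 4).
K-5 present → H-15 forms (Rx 8).
H-15 and F-60 present → T-20 forms (Rx 9).
H-15 and T-20 present → A-31 forms (Rx 3).
A-31 and T-20 present → S-43 forms (Rx 5).
A-31: reached.
S-43: reached.
T-20: reached.
F-5: reached.
All 4 are reached.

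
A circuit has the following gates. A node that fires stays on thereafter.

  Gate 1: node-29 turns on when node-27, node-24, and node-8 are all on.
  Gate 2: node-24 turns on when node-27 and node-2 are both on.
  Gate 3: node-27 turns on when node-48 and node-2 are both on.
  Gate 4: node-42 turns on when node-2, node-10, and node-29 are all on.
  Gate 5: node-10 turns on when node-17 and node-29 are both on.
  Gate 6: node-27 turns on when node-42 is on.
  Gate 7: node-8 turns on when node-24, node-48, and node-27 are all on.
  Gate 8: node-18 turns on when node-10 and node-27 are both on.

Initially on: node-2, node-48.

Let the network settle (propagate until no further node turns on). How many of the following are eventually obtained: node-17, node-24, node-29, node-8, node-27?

Gate 3: node-48 and node-2 on → node-27 on.
Gate 2: node-27 and node-2 on → node-24 on.
Gate 7: node-24, node-48, and node-27 on → node-8 on.
node-27, node-24, and node-8 are on, so node-29 turns on (Gate 1).
No rule produces node-17, and it is not given.
node-24: reached.
node-29: reached.
node-8: reached.
node-27: reached.
Reached: node-24, node-29, node-8, and node-27 — 4 of the 5.

4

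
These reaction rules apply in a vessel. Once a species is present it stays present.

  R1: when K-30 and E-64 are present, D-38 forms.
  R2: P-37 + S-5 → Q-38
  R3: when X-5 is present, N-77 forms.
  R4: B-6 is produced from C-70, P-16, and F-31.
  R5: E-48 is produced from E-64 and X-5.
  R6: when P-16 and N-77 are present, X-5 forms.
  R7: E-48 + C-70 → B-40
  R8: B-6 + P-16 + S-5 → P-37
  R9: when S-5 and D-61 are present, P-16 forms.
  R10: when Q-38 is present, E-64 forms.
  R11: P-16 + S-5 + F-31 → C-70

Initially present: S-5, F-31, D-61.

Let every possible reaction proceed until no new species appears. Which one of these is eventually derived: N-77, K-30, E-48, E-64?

E-64

S-5 and D-61 present → P-16 forms (R9).
P-16, S-5, and F-31 present → C-70 forms (R11).
C-70, P-16, and F-31 present → B-6 forms (R4).
B-6, P-16, and S-5 present → P-37 forms (R8).
P-37 and S-5 present → Q-38 forms (R2).
Q-38 present → E-64 forms (R10).
N-77 would need X-5 (R3), but X-5 never forms. No rule produces K-30, and it is not given. E-48 would need E-64 and X-5 (R5), but X-5 never forms.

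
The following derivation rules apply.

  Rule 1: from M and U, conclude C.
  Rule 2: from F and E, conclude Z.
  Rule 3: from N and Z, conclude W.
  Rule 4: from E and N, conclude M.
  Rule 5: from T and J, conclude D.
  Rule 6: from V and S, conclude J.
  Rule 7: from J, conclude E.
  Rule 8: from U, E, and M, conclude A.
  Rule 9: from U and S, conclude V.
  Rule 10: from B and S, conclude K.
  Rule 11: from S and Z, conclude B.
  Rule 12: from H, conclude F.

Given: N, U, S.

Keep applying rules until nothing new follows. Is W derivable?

W would need N and Z (Rule 3), but Z is never established.

No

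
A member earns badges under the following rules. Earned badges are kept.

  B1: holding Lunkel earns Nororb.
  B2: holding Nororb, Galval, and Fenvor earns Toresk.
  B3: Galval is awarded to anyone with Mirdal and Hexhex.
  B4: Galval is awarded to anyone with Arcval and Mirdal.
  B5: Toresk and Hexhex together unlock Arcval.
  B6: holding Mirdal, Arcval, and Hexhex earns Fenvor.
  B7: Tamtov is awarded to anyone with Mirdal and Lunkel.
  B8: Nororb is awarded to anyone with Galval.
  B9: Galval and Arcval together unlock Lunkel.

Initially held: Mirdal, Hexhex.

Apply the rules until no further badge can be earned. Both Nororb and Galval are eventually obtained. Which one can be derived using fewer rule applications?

Galval

Galval: With Mirdal and Hexhex, Galval is earned (B3). [1 rule application]
Nororb: With Mirdal and Hexhex, Galval is earned (B3). With Galval, Nororb is earned (B8). [2 rule applications]
Galval needs fewer.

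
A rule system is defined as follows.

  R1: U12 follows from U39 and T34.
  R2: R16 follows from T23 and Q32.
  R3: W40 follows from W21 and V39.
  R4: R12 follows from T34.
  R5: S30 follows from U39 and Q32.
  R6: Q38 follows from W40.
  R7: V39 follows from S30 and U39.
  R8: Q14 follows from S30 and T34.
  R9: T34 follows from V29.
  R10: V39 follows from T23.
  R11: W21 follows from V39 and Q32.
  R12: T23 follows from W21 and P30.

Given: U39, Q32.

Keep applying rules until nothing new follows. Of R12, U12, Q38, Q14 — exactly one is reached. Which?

Q38

From U39 and Q32, R5 gives S30.
S30 and U39 hold, so V39 follows (R7).
From V39 and Q32, R11 gives W21.
From W21 and V39, R3 gives W40.
From W40, R6 gives Q38.
Q14 would need S30 and T34 (R8), but T34 is never established. U12 would need U39 and T34 (R1), but T34 is never established. R12 would need T34 (R4), but T34 is never established.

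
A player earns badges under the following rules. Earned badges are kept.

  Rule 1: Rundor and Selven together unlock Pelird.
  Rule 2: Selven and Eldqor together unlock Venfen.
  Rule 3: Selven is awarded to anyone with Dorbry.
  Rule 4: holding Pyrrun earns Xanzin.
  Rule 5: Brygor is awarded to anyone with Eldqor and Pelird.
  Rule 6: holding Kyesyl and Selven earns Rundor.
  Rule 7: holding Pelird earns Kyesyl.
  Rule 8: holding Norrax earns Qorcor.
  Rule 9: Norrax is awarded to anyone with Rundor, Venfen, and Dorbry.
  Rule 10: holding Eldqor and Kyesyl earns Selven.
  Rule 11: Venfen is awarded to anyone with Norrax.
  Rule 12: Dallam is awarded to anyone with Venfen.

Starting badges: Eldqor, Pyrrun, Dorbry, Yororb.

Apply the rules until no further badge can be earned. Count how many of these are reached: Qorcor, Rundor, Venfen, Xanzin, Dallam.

3

With Dorbry, Selven is earned (Rule 3).
With Pyrrun, Xanzin is earned (Rule 4).
With Selven and Eldqor, Venfen is earned (Rule 2).
With Venfen, Dallam is earned (Rule 12).
Qorcor would need Norrax (Rule 8), but Norrax is never earned.
Rundor would need Kyesyl and Selven (Rule 6), but Kyesyl is never earned.
Venfen: reached.
Xanzin: reached.
Dallam: reached.
Reached: Venfen, Xanzin, and Dallam — 3 of the 5.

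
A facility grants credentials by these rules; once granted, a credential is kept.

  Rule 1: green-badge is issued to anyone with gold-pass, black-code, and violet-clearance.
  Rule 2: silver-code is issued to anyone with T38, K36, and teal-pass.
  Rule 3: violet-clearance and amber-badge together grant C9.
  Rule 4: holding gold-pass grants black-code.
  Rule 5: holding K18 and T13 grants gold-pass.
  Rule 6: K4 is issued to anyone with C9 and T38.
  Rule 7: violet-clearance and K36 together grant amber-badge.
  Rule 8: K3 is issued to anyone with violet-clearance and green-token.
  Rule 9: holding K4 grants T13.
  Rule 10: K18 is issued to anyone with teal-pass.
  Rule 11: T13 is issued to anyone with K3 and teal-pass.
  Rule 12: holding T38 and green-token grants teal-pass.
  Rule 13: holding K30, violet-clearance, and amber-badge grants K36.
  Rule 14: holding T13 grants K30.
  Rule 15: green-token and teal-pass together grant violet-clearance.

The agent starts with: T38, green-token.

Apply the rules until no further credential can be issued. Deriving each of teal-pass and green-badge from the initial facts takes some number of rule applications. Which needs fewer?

teal-pass

teal-pass: Holding T38 and green-token grants teal-pass (Rule 12). [1 rule application]
green-badge: Holding T38 and green-token grants teal-pass (Rule 12). Holding green-token and teal-pass grants violet-clearance (Rule 15). Holding teal-pass grants K18 (Rule 10). Holding violet-clearance and green-token grants K3 (Rule 8). Holding K3 and teal-pass grants T13 (Rule 11). Holding K18 and T13 grants gold-pass (Rule 5). Holding gold-pass grants black-code (Rule 4). Holding gold-pass, black-code, and violet-clearance grants green-badge (Rule 1). [8 rule applications]
teal-pass needs fewer.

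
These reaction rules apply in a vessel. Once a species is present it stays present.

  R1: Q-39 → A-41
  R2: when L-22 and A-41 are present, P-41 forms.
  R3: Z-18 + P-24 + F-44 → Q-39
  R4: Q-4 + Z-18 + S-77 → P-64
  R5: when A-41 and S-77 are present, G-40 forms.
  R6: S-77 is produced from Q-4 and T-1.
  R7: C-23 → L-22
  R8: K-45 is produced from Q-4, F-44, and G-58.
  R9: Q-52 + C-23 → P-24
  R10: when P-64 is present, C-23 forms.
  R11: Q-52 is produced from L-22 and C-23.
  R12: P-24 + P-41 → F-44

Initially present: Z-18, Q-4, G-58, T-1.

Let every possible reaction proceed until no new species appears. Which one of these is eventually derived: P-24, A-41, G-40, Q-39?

P-24

Q-4 and T-1 present → S-77 forms (R6).
Q-4, Z-18, and S-77 present → P-64 forms (R4).
P-64 present → C-23 forms (R10).
C-23 present → L-22 forms (R7).
L-22 and C-23 present → Q-52 forms (R11).
Q-52 and C-23 present → P-24 forms (R9).
G-40 would need A-41 and S-77 (R5), but A-41 never forms. A-41 would need Q-39 (R1), but Q-39 never forms. Q-39 would need Z-18, P-24, and F-44 (R3), but F-44 never forms.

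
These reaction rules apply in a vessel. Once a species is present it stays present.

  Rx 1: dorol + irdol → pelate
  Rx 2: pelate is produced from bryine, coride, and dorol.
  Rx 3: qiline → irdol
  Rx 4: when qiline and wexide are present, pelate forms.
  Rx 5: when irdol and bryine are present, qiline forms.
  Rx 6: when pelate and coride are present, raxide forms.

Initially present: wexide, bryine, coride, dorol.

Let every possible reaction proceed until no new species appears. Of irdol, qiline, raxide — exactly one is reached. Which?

bryine, coride, and dorol present → pelate forms (Rx 2).
pelate and coride present → raxide forms (Rx 6).
irdol would need qiline (Rx 3), but qiline never forms. qiline would need irdol and bryine (Rx 5), but irdol never forms.

raxide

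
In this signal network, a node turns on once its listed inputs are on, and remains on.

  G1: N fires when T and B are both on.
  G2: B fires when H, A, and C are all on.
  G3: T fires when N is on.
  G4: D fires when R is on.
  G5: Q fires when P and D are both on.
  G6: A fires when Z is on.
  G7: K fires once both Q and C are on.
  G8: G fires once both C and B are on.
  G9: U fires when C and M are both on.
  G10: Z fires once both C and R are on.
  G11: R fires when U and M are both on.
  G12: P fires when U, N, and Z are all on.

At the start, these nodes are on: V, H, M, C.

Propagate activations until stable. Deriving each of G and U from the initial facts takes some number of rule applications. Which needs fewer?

U: G9: C and M on → U on. [1 rule application]
G: C and M are on, so U fires (G9). G11: U and M on → R on. G10: C and R on → Z on. G6: Z on → A on. G2: H, A, and C on → B on. G8: C and B on → G on. [6 rule applications]
U needs fewer.

U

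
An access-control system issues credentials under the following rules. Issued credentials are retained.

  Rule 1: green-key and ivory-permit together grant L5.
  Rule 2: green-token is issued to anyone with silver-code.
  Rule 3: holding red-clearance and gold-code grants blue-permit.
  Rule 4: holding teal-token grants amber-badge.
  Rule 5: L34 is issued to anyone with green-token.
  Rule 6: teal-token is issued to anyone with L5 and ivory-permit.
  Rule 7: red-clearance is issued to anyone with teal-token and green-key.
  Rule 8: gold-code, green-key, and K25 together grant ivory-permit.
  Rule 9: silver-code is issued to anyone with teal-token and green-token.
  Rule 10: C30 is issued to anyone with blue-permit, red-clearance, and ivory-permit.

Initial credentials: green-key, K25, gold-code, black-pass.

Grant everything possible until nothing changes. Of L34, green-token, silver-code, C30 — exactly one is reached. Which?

Holding gold-code, green-key, and K25 grants ivory-permit (Rule 8).
Holding green-key and ivory-permit grants L5 (Rule 1).
Holding L5 and ivory-permit grants teal-token (Rule 6).
Holding teal-token and green-key grants red-clearance (Rule 7).
Holding red-clearance and gold-code grants blue-permit (Rule 3).
Holding blue-permit, red-clearance, and ivory-permit grants C30 (Rule 10).
L34 would need green-token (Rule 5), but green-token is never granted. green-token would need silver-code (Rule 2), but silver-code is never granted. silver-code would need teal-token and green-token (Rule 9), but green-token is never granted.

C30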